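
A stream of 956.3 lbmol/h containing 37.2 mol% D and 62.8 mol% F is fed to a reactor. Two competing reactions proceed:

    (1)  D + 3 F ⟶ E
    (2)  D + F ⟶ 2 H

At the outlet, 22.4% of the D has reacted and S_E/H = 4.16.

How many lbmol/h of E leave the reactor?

71.1 lbmol/h

Conversion of D: D consumed = 0.224 × 355.7 = 79.69 lbmol/h = 1ξ₁ + 1ξ₂.
Selectivity: 1ξ₁ / (2ξ₂) = 4.16 → ξ₁ = 8.32 ξ₂.
Substitute: (1·8.32 + 1) ξ₂ = 79.69 → ξ₂ = 8.55 lbmol/h, ξ₁ = 71.14 lbmol/h.
Outlet amounts (n = n₀ + Σ ν·ξ):
  D: 355.7 − 1(71.14) − 1(8.55) = 276.1
  F: 600.6 − 3(71.14) − 1(8.55) = 378.6
  E: 0 + 1(71.14) = 71.14
  H: 0 + 2(8.55) = 17.1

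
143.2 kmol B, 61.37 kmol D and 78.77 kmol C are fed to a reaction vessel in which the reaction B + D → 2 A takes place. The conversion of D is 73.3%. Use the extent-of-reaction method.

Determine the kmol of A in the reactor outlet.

90 kmol

D reacted = 0.733 × 61.37 = 44.98 kmol; ν_D = −1, so ξ = 44.98/1 = 44.98 kmol.
Outlet amounts (n = n₀ + ν ξ):
  B: 143.2 − 1(44.98) = 98.22
  D: 61.37 − 1(44.98) = 16.39
  A: 0 + 2(44.98) = 89.97
  C: 78.77 (inert)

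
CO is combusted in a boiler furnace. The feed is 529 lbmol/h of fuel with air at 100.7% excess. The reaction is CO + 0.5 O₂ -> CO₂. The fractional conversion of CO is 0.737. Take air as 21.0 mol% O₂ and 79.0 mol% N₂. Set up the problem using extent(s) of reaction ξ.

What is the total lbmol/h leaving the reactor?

2860 lbmol/h

Stoichiometric O₂ = 0.5 × 529 = 264.5 lbmol/h; O₂ fed = 264.5 × 2.007 = 530.9 lbmol/h.
N₂ fed = 530.9 × 79/21 = 1997 lbmol/h.
Fuel reacted = 0.737 × 529 → ξ = 389.9 lbmol/h.
Outlet (n = n₀ + ν ξ):
  CO: 529 − 1(389.9) = 139.1
  O₂: 530.9 − 0.5(389.9) = 335.9
  N₂: 1997 (inert)
  CO₂: 0 + 1(389.9) = 389.9
Total out = 139.1 + 335.9 + 1997 + 389.9 = 2862 lbmol/h.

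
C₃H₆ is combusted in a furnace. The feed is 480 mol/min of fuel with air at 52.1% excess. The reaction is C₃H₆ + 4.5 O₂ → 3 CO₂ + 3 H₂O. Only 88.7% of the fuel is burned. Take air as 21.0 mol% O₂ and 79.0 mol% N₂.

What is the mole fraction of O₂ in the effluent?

0.0838

Stoichiometric O₂ = 4.5 × 480 = 2160 mol/min; O₂ fed = 2160 × 1.521 = 3285 mol/min.
N₂ fed = 3285 × 79/21 = 12360 mol/min.
Fuel reacted = 0.887 × 480 → ξ = 425.8 mol/min.
Outlet (n = n₀ + ν ξ):
  C₃H₆: 480 − 1(425.8) = 54.24
  O₂: 3285 − 4.5(425.8) = 1369
  N₂: 12360 (inert)
  CO₂: 0 + 3(425.8) = 1277
  H₂O: 0 + 3(425.8) = 1277
Total out = 16340 mol/min; y_O₂ = 1369 / 16340 = 0.08382.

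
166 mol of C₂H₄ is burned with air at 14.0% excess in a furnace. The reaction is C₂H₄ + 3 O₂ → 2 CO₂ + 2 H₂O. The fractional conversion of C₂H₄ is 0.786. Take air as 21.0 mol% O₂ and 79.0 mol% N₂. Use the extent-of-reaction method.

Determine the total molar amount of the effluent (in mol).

2870 mol

Stoichiometric O₂ = 3 × 166 = 498 mol; O₂ fed = 498 × 1.140 = 567.7 mol.
N₂ fed = 567.7 × 79/21 = 2136 mol.
Fuel reacted = 0.786 × 166 → ξ = 130.5 mol.
Outlet (n = n₀ + ν ξ):
  C₂H₄: 166 − 1(130.5) = 35.52
  O₂: 567.7 − 3(130.5) = 176.3
  N₂: 2136 (inert)
  CO₂: 0 + 2(130.5) = 261
  H₂O: 0 + 2(130.5) = 261
Total out = 35.52 + 176.3 + 2136 + 261 + 261 = 2869 mol.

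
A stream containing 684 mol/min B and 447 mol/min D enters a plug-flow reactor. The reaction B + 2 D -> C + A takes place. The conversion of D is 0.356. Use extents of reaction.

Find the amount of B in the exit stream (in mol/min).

604 mol/min

D reacted = 0.356 × 447 = 159.1 mol/min; ν_D = −2, so ξ = 159.1/2 = 79.57 mol/min.
Outlet amounts (n = n₀ + ν ξ):
  B: 684 − 1(79.57) = 604.4
  D: 447 − 2(79.57) = 287.9
  C: 0 + 1(79.57) = 79.57
  A: 0 + 1(79.57) = 79.57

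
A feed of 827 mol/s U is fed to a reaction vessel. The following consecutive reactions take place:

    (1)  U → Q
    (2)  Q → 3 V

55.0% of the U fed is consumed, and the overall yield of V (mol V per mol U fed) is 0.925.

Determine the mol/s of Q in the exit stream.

Conversion of U: U consumed = 1ξ₁ = 0.55 × 827 → ξ₁ = 454.9 mol/s.
Yield of V: 3ξ₂ / 827 = 0.925 → ξ₂ = 255 mol/s.
Outlet amounts (n = n₀ + Σ ν·ξ):
  U: 827 − 1(454.9) = 372.1
  Q: 0 + 1(454.9) − 1(255) = 199.9
  V: 0 + 3(255) = 765

200 mol/s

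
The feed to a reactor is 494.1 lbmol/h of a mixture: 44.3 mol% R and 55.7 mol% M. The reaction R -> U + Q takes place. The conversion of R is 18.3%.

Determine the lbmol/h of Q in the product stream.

40.1 lbmol/h

R reacted = 0.183 × 218.9 = 40.06 lbmol/h; ν_R = −1, so ξ = 40.06/1 = 40.06 lbmol/h.
Outlet amounts (n = n₀ + ν ξ):
  R: 218.9 − 1(40.06) = 178.8
  U: 0 + 1(40.06) = 40.06
  Q: 0 + 1(40.06) = 40.06
  M: 275.2 (inert)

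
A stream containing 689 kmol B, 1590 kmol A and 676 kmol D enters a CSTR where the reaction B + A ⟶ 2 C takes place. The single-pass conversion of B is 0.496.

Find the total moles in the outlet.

2960 kmol

B reacted = 0.496 × 689 = 341.7 kmol; ν_B = −1, so ξ = 341.7/1 = 341.7 kmol.
Outlet amounts (n = n₀ + ν ξ):
  B: 689 − 1(341.7) = 347.3
  A: 1590 − 1(341.7) = 1248
  C: 0 + 2(341.7) = 683.5
  D: 676 (inert)
Total out = 347.3 + 1248 + 683.5 + 676 = 2955 kmol.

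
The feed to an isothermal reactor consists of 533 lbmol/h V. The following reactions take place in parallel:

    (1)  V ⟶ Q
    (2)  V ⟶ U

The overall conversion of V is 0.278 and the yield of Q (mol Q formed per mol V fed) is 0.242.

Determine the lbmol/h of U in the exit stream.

19.2 lbmol/h

Yield of Q: 1ξ₁ / 533 = 0.242 → ξ₁ = 129 lbmol/h.
Conversion of V: 1ξ₁ + 1ξ₂ = 0.278 × 533 = 148.2 → ξ₂ = 19.19 lbmol/h.
Outlet amounts (n = n₀ + Σ ν·ξ):
  V: 533 − 1(129) − 1(19.19) = 384.8
  Q: 0 + 1(129) = 129
  U: 0 + 1(19.19) = 19.19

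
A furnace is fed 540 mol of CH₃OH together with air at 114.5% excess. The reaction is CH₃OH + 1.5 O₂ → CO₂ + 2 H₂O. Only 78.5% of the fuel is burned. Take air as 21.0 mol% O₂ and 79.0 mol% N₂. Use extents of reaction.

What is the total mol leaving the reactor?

Stoichiometric O₂ = 1.5 × 540 = 810 mol; O₂ fed = 810 × 2.145 = 1737 mol.
N₂ fed = 1737 × 79/21 = 6536 mol.
Fuel reacted = 0.785 × 540 → ξ = 423.9 mol.
Outlet (n = n₀ + ν ξ):
  CH₃OH: 540 − 1(423.9) = 116.1
  O₂: 1737 − 1.5(423.9) = 1102
  N₂: 6536 (inert)
  CO₂: 0 + 1(423.9) = 423.9
  H₂O: 0 + 2(423.9) = 847.8
Total out = 116.1 + 1102 + 6536 + 423.9 + 847.8 = 9026 mol.

9030 mol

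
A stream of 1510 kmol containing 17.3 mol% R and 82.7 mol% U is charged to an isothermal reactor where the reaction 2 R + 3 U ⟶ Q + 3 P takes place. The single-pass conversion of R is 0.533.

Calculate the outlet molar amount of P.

209 kmol

R reacted = 0.533 × 261.2 = 139.2 kmol; ν_R = −2, so ξ = 139.2/2 = 69.62 kmol.
Outlet amounts (n = n₀ + ν ξ):
  R: 261.2 − 2(69.62) = 122
  U: 1249 − 3(69.62) = 1040
  Q: 0 + 1(69.62) = 69.62
  P: 0 + 3(69.62) = 208.9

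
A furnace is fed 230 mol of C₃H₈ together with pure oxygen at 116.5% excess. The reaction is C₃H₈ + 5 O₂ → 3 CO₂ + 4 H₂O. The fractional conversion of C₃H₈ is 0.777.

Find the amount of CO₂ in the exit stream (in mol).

536 mol

Stoichiometric O₂ = 5 × 230 = 1150 mol; O₂ fed = 1150 × 2.165 = 2490 mol.
Fuel reacted = 0.777 × 230 → ξ = 178.7 mol.
Outlet (n = n₀ + ν ξ):
  C₃H₈: 230 − 1(178.7) = 51.29
  O₂: 2490 − 5(178.7) = 1596
  CO₂: 0 + 3(178.7) = 536.1
  H₂O: 0 + 4(178.7) = 714.8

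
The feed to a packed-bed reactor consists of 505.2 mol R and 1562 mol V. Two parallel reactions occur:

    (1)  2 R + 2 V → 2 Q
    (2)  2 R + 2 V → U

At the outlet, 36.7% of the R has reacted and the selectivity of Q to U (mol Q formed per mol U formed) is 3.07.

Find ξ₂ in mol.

Conversion of R: R consumed = 0.367 × 505.2 = 185.4 mol = 2ξ₁ + 2ξ₂.
Selectivity: 2ξ₁ / (1ξ₂) = 3.07 → ξ₁ = 1.535 ξ₂.
Substitute: (2·1.535 + 2) ξ₂ = 185.4 → ξ₂ = 36.57 mol, ξ₁ = 56.13 mol.
Outlet amounts (n = n₀ + Σ ν·ξ):
  R: 505.2 − 2(56.13) − 2(36.57) = 319.8
  V: 1562 − 2(56.13) − 2(36.57) = 1377
  Q: 0 + 2(56.13) = 112.3
  U: 0 + 1(36.57) = 36.57

ξ₂ = 36.6 mol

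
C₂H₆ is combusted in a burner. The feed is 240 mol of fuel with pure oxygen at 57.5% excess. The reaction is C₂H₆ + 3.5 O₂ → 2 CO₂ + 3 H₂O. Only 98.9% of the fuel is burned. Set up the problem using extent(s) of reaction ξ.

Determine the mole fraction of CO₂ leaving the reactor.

Stoichiometric O₂ = 3.5 × 240 = 840 mol; O₂ fed = 840 × 1.575 = 1323 mol.
Fuel reacted = 0.989 × 240 → ξ = 237.4 mol.
Outlet (n = n₀ + ν ξ):
  C₂H₆: 240 − 1(237.4) = 2.64
  O₂: 1323 − 3.5(237.4) = 492.2
  CO₂: 0 + 2(237.4) = 474.7
  H₂O: 0 + 3(237.4) = 712.1
Total out = 1682 mol; y_CO₂ = 474.7 / 1682 = 0.2823.

0.282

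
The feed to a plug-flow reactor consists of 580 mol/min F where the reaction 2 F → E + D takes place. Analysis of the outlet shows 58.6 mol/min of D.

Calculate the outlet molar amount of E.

For D: n = n₀ + 1ξ → 58.6 = 0 + 1ξ, giving ξ = 58.6 mol/min.
Outlet amounts (n = n₀ + ν ξ):
  F: 580 − 2(58.6) = 462.8
  E: 0 + 1(58.6) = 58.6
  D: 0 + 1(58.6) = 58.6

58.6 mol/min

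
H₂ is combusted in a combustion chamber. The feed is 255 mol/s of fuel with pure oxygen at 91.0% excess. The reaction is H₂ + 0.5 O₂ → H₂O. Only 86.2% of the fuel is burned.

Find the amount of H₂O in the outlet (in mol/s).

220 mol/s

Stoichiometric O₂ = 0.5 × 255 = 127.5 mol/s; O₂ fed = 127.5 × 1.910 = 243.5 mol/s.
Fuel reacted = 0.862 × 255 → ξ = 219.8 mol/s.
Outlet (n = n₀ + ν ξ):
  H₂: 255 − 1(219.8) = 35.19
  O₂: 243.5 − 0.5(219.8) = 133.6
  H₂O: 0 + 1(219.8) = 219.8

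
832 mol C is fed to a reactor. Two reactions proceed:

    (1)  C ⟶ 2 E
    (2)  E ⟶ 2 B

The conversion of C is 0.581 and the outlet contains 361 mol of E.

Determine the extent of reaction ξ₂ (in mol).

Conversion of C: C consumed = 1ξ₁ = 0.581 × 832 → ξ₁ = 483.4 mol.
E balance: n_E = 0 + 2ξ₁ − 1ξ₂ = 361 → ξ₂ = (2·483.4 − 361)/1 = 605.8 mol.
Outlet amounts (n = n₀ + Σ ν·ξ):
  C: 832 − 1(483.4) = 348.6
  E: 0 + 2(483.4) − 1(605.8) = 361
  B: 0 + 2(605.8) = 1212

ξ₂ = 606 mol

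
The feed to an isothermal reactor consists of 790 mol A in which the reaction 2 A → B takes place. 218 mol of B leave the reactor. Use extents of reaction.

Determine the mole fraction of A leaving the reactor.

0.619

For B: n = n₀ + 1ξ → 218 = 0 + 1ξ, giving ξ = 218 mol.
Outlet amounts (n = n₀ + ν ξ):
  A: 790 − 2(218) = 354
  B: 0 + 1(218) = 218
Total out = 572 mol; y_A = 354 / 572 = 0.6189.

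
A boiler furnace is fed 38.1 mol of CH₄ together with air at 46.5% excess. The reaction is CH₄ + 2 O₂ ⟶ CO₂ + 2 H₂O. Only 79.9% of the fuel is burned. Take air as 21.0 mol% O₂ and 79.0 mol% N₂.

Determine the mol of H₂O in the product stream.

Stoichiometric O₂ = 2 × 38.1 = 76.2 mol; O₂ fed = 76.2 × 1.465 = 111.6 mol.
N₂ fed = 111.6 × 79/21 = 420 mol.
Fuel reacted = 0.799 × 38.1 → ξ = 30.44 mol.
Outlet (n = n₀ + ν ξ):
  CH₄: 38.1 − 1(30.44) = 7.658
  O₂: 111.6 − 2(30.44) = 50.75
  N₂: 420 (inert)
  CO₂: 0 + 1(30.44) = 30.44
  H₂O: 0 + 2(30.44) = 60.88

60.9 mol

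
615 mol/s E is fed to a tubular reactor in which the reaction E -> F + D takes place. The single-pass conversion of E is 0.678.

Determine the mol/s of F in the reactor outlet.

E reacted = 0.678 × 615 = 417 mol/s; ν_E = −1, so ξ = 417/1 = 417 mol/s.
Outlet amounts (n = n₀ + ν ξ):
  E: 615 − 1(417) = 198
  F: 0 + 1(417) = 417
  D: 0 + 1(417) = 417

417 mol/s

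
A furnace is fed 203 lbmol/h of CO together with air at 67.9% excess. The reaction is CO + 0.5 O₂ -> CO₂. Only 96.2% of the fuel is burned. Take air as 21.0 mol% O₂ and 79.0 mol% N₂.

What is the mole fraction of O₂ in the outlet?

0.0794

Stoichiometric O₂ = 0.5 × 203 = 101.5 lbmol/h; O₂ fed = 101.5 × 1.679 = 170.4 lbmol/h.
N₂ fed = 170.4 × 79/21 = 641.1 lbmol/h.
Fuel reacted = 0.962 × 203 → ξ = 195.3 lbmol/h.
Outlet (n = n₀ + ν ξ):
  CO: 203 − 1(195.3) = 7.714
  O₂: 170.4 − 0.5(195.3) = 72.78
  N₂: 641.1 (inert)
  CO₂: 0 + 1(195.3) = 195.3
Total out = 916.9 lbmol/h; y_O₂ = 72.78 / 916.9 = 0.07937.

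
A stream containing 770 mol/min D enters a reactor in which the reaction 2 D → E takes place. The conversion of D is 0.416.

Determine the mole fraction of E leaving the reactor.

D reacted = 0.416 × 770 = 320.3 mol/min; ν_D = −2, so ξ = 320.3/2 = 160.2 mol/min.
Outlet amounts (n = n₀ + ν ξ):
  D: 770 − 2(160.2) = 449.7
  E: 0 + 1(160.2) = 160.2
Total out = 609.8 mol/min; y_E = 160.2 / 609.8 = 0.2626.

0.263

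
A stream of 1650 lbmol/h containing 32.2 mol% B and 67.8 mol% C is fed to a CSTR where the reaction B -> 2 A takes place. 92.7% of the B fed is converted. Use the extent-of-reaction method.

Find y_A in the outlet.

0.46

B reacted = 0.927 × 531.3 = 492.5 lbmol/h; ν_B = −1, so ξ = 492.5/1 = 492.5 lbmol/h.
Outlet amounts (n = n₀ + ν ξ):
  B: 531.3 − 1(492.5) = 38.78
  A: 0 + 2(492.5) = 985
  C: 1119 (inert)
Total out = 2143 lbmol/h; y_A = 985 / 2143 = 0.4598.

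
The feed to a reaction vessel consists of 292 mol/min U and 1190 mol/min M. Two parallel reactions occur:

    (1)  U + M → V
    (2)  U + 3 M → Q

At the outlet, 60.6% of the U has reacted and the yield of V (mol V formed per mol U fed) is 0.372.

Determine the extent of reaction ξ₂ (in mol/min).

Yield of V: 1ξ₁ / 292 = 0.372 → ξ₁ = 108.6 mol/min.
Conversion of U: 1ξ₁ + 1ξ₂ = 0.606 × 292 = 177 → ξ₂ = 68.33 mol/min.
Outlet amounts (n = n₀ + Σ ν·ξ):
  U: 292 − 1(108.6) − 1(68.33) = 115
  M: 1190 − 1(108.6) − 3(68.33) = 876.4
  V: 0 + 1(108.6) = 108.6
  Q: 0 + 1(68.33) = 68.33

ξ₂ = 68.3 mol/min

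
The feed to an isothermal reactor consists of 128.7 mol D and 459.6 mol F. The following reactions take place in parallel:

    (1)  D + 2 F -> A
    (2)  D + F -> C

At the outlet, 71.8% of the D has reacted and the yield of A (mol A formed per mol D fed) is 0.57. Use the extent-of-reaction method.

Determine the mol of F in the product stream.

294 mol

Yield of A: 1ξ₁ / 128.7 = 0.57 → ξ₁ = 73.36 mol.
Conversion of D: 1ξ₁ + 1ξ₂ = 0.718 × 128.7 = 92.41 → ξ₂ = 19.05 mol.
Outlet amounts (n = n₀ + Σ ν·ξ):
  D: 128.7 − 1(73.36) − 1(19.05) = 36.29
  F: 459.6 − 2(73.36) − 1(19.05) = 293.8
  A: 0 + 1(73.36) = 73.36
  C: 0 + 1(19.05) = 19.05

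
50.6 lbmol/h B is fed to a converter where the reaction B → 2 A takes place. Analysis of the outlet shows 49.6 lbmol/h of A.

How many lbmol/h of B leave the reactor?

25.8 lbmol/h

For A: n = n₀ + 2ξ → 49.6 = 0 + 2ξ, giving ξ = 24.8 lbmol/h.
Outlet amounts (n = n₀ + ν ξ):
  B: 50.6 − 1(24.8) = 25.8
  A: 0 + 2(24.8) = 49.6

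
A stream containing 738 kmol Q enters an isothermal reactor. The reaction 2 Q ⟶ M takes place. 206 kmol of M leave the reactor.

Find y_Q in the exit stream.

For M: n = n₀ + 1ξ → 206 = 0 + 1ξ, giving ξ = 206 kmol.
Outlet amounts (n = n₀ + ν ξ):
  Q: 738 − 2(206) = 326
  M: 0 + 1(206) = 206
Total out = 532 kmol; y_Q = 326 / 532 = 0.6128.

0.613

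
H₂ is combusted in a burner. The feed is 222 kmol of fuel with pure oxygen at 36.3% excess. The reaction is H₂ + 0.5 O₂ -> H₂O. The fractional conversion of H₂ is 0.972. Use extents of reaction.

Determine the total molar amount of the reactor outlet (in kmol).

Stoichiometric O₂ = 0.5 × 222 = 111 kmol; O₂ fed = 111 × 1.363 = 151.3 kmol.
Fuel reacted = 0.972 × 222 → ξ = 215.8 kmol.
Outlet (n = n₀ + ν ξ):
  H₂: 222 − 1(215.8) = 6.216
  O₂: 151.3 − 0.5(215.8) = 43.4
  H₂O: 0 + 1(215.8) = 215.8
Total out = 6.216 + 43.4 + 215.8 = 265.4 kmol.

265 kmol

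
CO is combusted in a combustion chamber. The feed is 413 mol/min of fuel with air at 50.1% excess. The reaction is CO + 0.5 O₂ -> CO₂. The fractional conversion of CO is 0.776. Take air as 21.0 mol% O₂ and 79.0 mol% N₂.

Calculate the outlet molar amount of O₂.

150 mol/min

Stoichiometric O₂ = 0.5 × 413 = 206.5 mol/min; O₂ fed = 206.5 × 1.501 = 310 mol/min.
N₂ fed = 310 × 79/21 = 1166 mol/min.
Fuel reacted = 0.776 × 413 → ξ = 320.5 mol/min.
Outlet (n = n₀ + ν ξ):
  CO: 413 − 1(320.5) = 92.51
  O₂: 310 − 0.5(320.5) = 149.7
  N₂: 1166 (inert)
  CO₂: 0 + 1(320.5) = 320.5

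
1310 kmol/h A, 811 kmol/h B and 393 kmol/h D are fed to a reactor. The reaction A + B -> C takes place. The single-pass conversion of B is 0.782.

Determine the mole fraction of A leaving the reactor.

0.36

B reacted = 0.782 × 811 = 634.2 kmol/h; ν_B = −1, so ξ = 634.2/1 = 634.2 kmol/h.
Outlet amounts (n = n₀ + ν ξ):
  A: 1310 − 1(634.2) = 675.8
  B: 811 − 1(634.2) = 176.8
  C: 0 + 1(634.2) = 634.2
  D: 393 (inert)
Total out = 1880 kmol/h; y_A = 675.8 / 1880 = 0.3595.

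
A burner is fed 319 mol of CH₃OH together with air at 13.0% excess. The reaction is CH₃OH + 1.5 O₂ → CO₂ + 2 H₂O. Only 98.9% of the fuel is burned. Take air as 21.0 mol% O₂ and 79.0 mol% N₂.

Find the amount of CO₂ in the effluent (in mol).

Stoichiometric O₂ = 1.5 × 319 = 478.5 mol; O₂ fed = 478.5 × 1.130 = 540.7 mol.
N₂ fed = 540.7 × 79/21 = 2034 mol.
Fuel reacted = 0.989 × 319 → ξ = 315.5 mol.
Outlet (n = n₀ + ν ξ):
  CH₃OH: 319 − 1(315.5) = 3.509
  O₂: 540.7 − 1.5(315.5) = 67.47
  N₂: 2034 (inert)
  CO₂: 0 + 1(315.5) = 315.5
  H₂O: 0 + 2(315.5) = 631

315 mol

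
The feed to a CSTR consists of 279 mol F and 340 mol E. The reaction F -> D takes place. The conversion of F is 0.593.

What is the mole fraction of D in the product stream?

0.267

F reacted = 0.593 × 279 = 165.4 mol; ν_F = −1, so ξ = 165.4/1 = 165.4 mol.
Outlet amounts (n = n₀ + ν ξ):
  F: 279 − 1(165.4) = 113.6
  D: 0 + 1(165.4) = 165.4
  E: 340 (inert)
Total out = 619 mol; y_D = 165.4 / 619 = 0.2673.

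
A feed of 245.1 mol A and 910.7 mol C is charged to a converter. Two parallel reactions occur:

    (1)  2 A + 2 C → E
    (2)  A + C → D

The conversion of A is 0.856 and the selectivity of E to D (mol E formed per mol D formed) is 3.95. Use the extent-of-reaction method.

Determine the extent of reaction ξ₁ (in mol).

ξ₁ = 93.1 mol

Conversion of A: A consumed = 0.856 × 245.1 = 209.8 mol = 2ξ₁ + 1ξ₂.
Selectivity: 1ξ₁ / (1ξ₂) = 3.95 → ξ₁ = 3.95 ξ₂.
Substitute: (2·3.95 + 1) ξ₂ = 209.8 → ξ₂ = 23.57 mol, ξ₁ = 93.12 mol.
Outlet amounts (n = n₀ + Σ ν·ξ):
  A: 245.1 − 2(93.12) − 1(23.57) = 35.29
  C: 910.7 − 2(93.12) − 1(23.57) = 700.9
  E: 0 + 1(93.12) = 93.12
  D: 0 + 1(23.57) = 23.57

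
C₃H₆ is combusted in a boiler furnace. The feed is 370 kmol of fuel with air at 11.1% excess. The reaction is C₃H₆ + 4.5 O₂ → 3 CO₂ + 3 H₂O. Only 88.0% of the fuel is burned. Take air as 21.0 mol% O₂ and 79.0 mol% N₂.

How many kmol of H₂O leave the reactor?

977 kmol

Stoichiometric O₂ = 4.5 × 370 = 1665 kmol; O₂ fed = 1665 × 1.111 = 1850 kmol.
N₂ fed = 1850 × 79/21 = 6959 kmol.
Fuel reacted = 0.88 × 370 → ξ = 325.6 kmol.
Outlet (n = n₀ + ν ξ):
  C₃H₆: 370 − 1(325.6) = 44.4
  O₂: 1850 − 4.5(325.6) = 384.6
  N₂: 6959 (inert)
  CO₂: 0 + 3(325.6) = 976.8
  H₂O: 0 + 3(325.6) = 976.8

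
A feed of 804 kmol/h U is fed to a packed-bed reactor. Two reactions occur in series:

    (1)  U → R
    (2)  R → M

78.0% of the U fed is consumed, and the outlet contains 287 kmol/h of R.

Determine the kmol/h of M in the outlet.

340 kmol/h

Conversion of U: U consumed = 1ξ₁ = 0.78 × 804 → ξ₁ = 627.1 kmol/h.
R balance: n_R = 0 + 1ξ₁ − 1ξ₂ = 287 → ξ₂ = (1·627.1 − 287)/1 = 340.1 kmol/h.
Outlet amounts (n = n₀ + Σ ν·ξ):
  U: 804 − 1(627.1) = 176.9
  R: 0 + 1(627.1) − 1(340.1) = 287
  M: 0 + 1(340.1) = 340.1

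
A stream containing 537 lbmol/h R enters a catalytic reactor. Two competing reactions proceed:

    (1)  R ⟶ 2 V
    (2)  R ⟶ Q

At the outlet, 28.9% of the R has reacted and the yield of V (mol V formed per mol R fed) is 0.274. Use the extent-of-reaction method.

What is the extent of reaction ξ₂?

Yield of V: 2ξ₁ / 537 = 0.274 → ξ₁ = 73.57 lbmol/h.
Conversion of R: 1ξ₁ + 1ξ₂ = 0.289 × 537 = 155.2 → ξ₂ = 81.62 lbmol/h.
Outlet amounts (n = n₀ + Σ ν·ξ):
  R: 537 − 1(73.57) − 1(81.62) = 381.8
  V: 0 + 2(73.57) = 147.1
  Q: 0 + 1(81.62) = 81.62

ξ₂ = 81.6 lbmol/h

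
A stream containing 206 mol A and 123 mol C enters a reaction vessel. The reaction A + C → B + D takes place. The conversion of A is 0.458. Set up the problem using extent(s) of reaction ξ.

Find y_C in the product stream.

0.0871

A reacted = 0.458 × 206 = 94.35 mol; ν_A = −1, so ξ = 94.35/1 = 94.35 mol.
Outlet amounts (n = n₀ + ν ξ):
  A: 206 − 1(94.35) = 111.7
  C: 123 − 1(94.35) = 28.65
  B: 0 + 1(94.35) = 94.35
  D: 0 + 1(94.35) = 94.35
Total out = 329 mol; y_C = 28.65 / 329 = 0.08709.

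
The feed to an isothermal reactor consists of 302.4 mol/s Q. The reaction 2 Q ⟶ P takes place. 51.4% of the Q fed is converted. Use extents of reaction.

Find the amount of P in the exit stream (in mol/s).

Q reacted = 0.514 × 302.4 = 155.4 mol/s; ν_Q = −2, so ξ = 155.4/2 = 77.72 mol/s.
Outlet amounts (n = n₀ + ν ξ):
  Q: 302.4 − 2(77.72) = 147
  P: 0 + 1(77.72) = 77.72

77.7 mol/s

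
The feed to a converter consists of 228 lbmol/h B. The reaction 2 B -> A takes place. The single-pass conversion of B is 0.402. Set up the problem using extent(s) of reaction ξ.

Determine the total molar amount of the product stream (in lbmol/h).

B reacted = 0.402 × 228 = 91.66 lbmol/h; ν_B = −2, so ξ = 91.66/2 = 45.83 lbmol/h.
Outlet amounts (n = n₀ + ν ξ):
  B: 228 − 2(45.83) = 136.3
  A: 0 + 1(45.83) = 45.83
Total out = 136.3 + 45.83 = 182.2 lbmol/h.

182 lbmol/h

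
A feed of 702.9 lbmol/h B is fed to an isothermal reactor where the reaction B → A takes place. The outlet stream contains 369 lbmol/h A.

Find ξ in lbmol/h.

For A: n = n₀ + 1ξ → 369 = 0 + 1ξ, giving ξ = 369 lbmol/h.
Outlet amounts (n = n₀ + ν ξ):
  B: 702.9 − 1(369) = 333.9
  A: 0 + 1(369) = 369

ξ = 369 lbmol/h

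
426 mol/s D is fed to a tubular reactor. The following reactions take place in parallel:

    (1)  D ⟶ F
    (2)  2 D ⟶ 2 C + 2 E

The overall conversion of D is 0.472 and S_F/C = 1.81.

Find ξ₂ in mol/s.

ξ₂ = 35.8 mol/s

Conversion of D: D consumed = 0.472 × 426 = 201.1 mol/s = 1ξ₁ + 2ξ₂.
Selectivity: 1ξ₁ / (2ξ₂) = 1.81 → ξ₁ = 3.62 ξ₂.
Substitute: (1·3.62 + 2) ξ₂ = 201.1 → ξ₂ = 35.78 mol/s, ξ₁ = 129.5 mol/s.
Outlet amounts (n = n₀ + Σ ν·ξ):
  D: 426 − 1(129.5) − 2(35.78) = 224.9
  F: 0 + 1(129.5) = 129.5
  C: 0 + 2(35.78) = 71.56
  E: 0 + 2(35.78) = 71.56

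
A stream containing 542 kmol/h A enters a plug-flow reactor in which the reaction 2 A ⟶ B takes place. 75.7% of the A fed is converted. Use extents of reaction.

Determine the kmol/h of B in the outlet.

A reacted = 0.757 × 542 = 410.3 kmol/h; ν_A = −2, so ξ = 410.3/2 = 205.1 kmol/h.
Outlet amounts (n = n₀ + ν ξ):
  A: 542 − 2(205.1) = 131.7
  B: 0 + 1(205.1) = 205.1

205 kmol/h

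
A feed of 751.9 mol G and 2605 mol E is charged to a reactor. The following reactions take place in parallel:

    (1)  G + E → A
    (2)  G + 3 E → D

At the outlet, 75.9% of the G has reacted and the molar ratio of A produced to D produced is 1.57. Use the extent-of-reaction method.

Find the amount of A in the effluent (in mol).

349 mol

Conversion of G: G consumed = 0.759 × 751.9 = 570.7 mol = 1ξ₁ + 1ξ₂.
Selectivity: 1ξ₁ / (1ξ₂) = 1.57 → ξ₁ = 1.57 ξ₂.
Substitute: (1·1.57 + 1) ξ₂ = 570.7 → ξ₂ = 222.1 mol, ξ₁ = 348.6 mol.
Outlet amounts (n = n₀ + Σ ν·ξ):
  G: 751.9 − 1(348.6) − 1(222.1) = 181.2
  E: 2605 − 1(348.6) − 3(222.1) = 1590
  A: 0 + 1(348.6) = 348.6
  D: 0 + 1(222.1) = 222.1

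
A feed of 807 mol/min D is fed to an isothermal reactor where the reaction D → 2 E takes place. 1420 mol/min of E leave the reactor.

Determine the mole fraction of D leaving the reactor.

0.0639

For E: n = n₀ + 2ξ → 1420 = 0 + 2ξ, giving ξ = 710 mol/min.
Outlet amounts (n = n₀ + ν ξ):
  D: 807 − 1(710) = 97
  E: 0 + 2(710) = 1420
Total out = 1517 mol/min; y_D = 97 / 1517 = 0.06394.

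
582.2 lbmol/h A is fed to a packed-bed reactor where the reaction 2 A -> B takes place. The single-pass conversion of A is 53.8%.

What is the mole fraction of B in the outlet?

A reacted = 0.538 × 582.2 = 313.2 lbmol/h; ν_A = −2, so ξ = 313.2/2 = 156.6 lbmol/h.
Outlet amounts (n = n₀ + ν ξ):
  A: 582.2 − 2(156.6) = 269
  B: 0 + 1(156.6) = 156.6
Total out = 425.6 lbmol/h; y_B = 156.6 / 425.6 = 0.368.

0.368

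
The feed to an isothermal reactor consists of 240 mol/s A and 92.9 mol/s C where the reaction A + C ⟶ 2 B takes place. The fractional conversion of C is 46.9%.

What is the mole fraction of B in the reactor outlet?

0.262

C reacted = 0.469 × 92.9 = 43.57 mol/s; ν_C = −1, so ξ = 43.57/1 = 43.57 mol/s.
Outlet amounts (n = n₀ + ν ξ):
  A: 240 − 1(43.57) = 196.4
  C: 92.9 − 1(43.57) = 49.33
  B: 0 + 2(43.57) = 87.14
Total out = 332.9 mol/s; y_B = 87.14 / 332.9 = 0.2618.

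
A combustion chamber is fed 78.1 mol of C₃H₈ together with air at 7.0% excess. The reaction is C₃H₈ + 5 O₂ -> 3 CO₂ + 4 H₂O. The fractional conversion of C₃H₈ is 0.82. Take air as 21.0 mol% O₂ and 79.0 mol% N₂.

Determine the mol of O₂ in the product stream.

Stoichiometric O₂ = 5 × 78.1 = 390.5 mol; O₂ fed = 390.5 × 1.070 = 417.8 mol.
N₂ fed = 417.8 × 79/21 = 1572 mol.
Fuel reacted = 0.82 × 78.1 → ξ = 64.04 mol.
Outlet (n = n₀ + ν ξ):
  C₃H₈: 78.1 − 1(64.04) = 14.06
  O₂: 417.8 − 5(64.04) = 97.63
  N₂: 1572 (inert)
  CO₂: 0 + 3(64.04) = 192.1
  H₂O: 0 + 4(64.04) = 256.2

97.6 mol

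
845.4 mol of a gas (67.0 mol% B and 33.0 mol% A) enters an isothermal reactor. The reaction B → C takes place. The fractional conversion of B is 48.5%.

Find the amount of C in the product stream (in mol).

B reacted = 0.485 × 566.4 = 274.7 mol; ν_B = −1, so ξ = 274.7/1 = 274.7 mol.
Outlet amounts (n = n₀ + ν ξ):
  B: 566.4 − 1(274.7) = 291.7
  C: 0 + 1(274.7) = 274.7
  A: 279 (inert)

275 mol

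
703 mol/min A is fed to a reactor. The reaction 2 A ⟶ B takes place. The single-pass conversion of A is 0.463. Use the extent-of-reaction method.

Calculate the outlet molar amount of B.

A reacted = 0.463 × 703 = 325.5 mol/min; ν_A = −2, so ξ = 325.5/2 = 162.7 mol/min.
Outlet amounts (n = n₀ + ν ξ):
  A: 703 − 2(162.7) = 377.5
  B: 0 + 1(162.7) = 162.7

163 mol/min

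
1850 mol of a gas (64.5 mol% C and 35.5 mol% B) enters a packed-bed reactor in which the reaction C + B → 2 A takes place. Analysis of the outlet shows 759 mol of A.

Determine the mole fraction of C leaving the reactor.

0.44

For A: n = n₀ + 2ξ → 759 = 0 + 2ξ, giving ξ = 379.5 mol.
Outlet amounts (n = n₀ + ν ξ):
  C: 1193 − 1(379.5) = 813.8
  B: 656.8 − 1(379.5) = 277.2
  A: 0 + 2(379.5) = 759
Total out = 1850 mol; y_C = 813.8 / 1850 = 0.4399.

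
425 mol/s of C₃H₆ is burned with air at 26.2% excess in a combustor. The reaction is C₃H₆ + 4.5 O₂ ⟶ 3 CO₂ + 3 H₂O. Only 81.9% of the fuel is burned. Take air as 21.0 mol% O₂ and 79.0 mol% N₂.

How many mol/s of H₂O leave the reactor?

Stoichiometric O₂ = 4.5 × 425 = 1912 mol/s; O₂ fed = 1912 × 1.262 = 2414 mol/s.
N₂ fed = 2414 × 79/21 = 9080 mol/s.
Fuel reacted = 0.819 × 425 → ξ = 348.1 mol/s.
Outlet (n = n₀ + ν ξ):
  C₃H₆: 425 − 1(348.1) = 76.93
  O₂: 2414 − 4.5(348.1) = 847.2
  N₂: 9080 (inert)
  CO₂: 0 + 3(348.1) = 1044
  H₂O: 0 + 3(348.1) = 1044

1040 mol/s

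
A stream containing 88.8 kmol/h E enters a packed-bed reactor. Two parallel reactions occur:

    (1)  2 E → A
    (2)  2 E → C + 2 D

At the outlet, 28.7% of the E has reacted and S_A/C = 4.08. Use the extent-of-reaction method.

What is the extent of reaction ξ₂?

Conversion of E: E consumed = 0.287 × 88.8 = 25.49 kmol/h = 2ξ₁ + 2ξ₂.
Selectivity: 1ξ₁ / (1ξ₂) = 4.08 → ξ₁ = 4.08 ξ₂.
Substitute: (2·4.08 + 2) ξ₂ = 25.49 → ξ₂ = 2.508 kmol/h, ξ₁ = 10.23 kmol/h.
Outlet amounts (n = n₀ + Σ ν·ξ):
  E: 88.8 − 2(10.23) − 2(2.508) = 63.31
  A: 0 + 1(10.23) = 10.23
  C: 0 + 1(2.508) = 2.508
  D: 0 + 2(2.508) = 5.017

ξ₂ = 2.51 kmol/h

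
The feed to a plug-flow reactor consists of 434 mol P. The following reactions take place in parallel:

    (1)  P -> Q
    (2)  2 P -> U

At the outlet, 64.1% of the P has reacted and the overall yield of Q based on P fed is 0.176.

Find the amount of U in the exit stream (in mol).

Yield of Q: 1ξ₁ / 434 = 0.176 → ξ₁ = 76.38 mol.
Conversion of P: 1ξ₁ + 2ξ₂ = 0.641 × 434 = 278.2 → ξ₂ = 100.9 mol.
Outlet amounts (n = n₀ + Σ ν·ξ):
  P: 434 − 1(76.38) − 2(100.9) = 155.8
  Q: 0 + 1(76.38) = 76.38
  U: 0 + 1(100.9) = 100.9

101 mol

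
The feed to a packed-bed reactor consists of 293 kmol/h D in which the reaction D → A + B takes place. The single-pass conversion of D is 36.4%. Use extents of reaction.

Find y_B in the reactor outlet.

D reacted = 0.364 × 293 = 106.7 kmol/h; ν_D = −1, so ξ = 106.7/1 = 106.7 kmol/h.
Outlet amounts (n = n₀ + ν ξ):
  D: 293 − 1(106.7) = 186.3
  A: 0 + 1(106.7) = 106.7
  B: 0 + 1(106.7) = 106.7
Total out = 399.7 kmol/h; y_B = 106.7 / 399.7 = 0.2669.

0.267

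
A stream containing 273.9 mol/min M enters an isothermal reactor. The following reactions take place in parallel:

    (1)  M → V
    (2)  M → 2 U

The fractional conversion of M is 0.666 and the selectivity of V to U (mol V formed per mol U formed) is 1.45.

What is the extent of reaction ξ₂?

Conversion of M: M consumed = 0.666 × 273.9 = 182.4 mol/min = 1ξ₁ + 1ξ₂.
Selectivity: 1ξ₁ / (2ξ₂) = 1.45 → ξ₁ = 2.9 ξ₂.
Substitute: (1·2.9 + 1) ξ₂ = 182.4 → ξ₂ = 46.77 mol/min, ξ₁ = 135.6 mol/min.
Outlet amounts (n = n₀ + Σ ν·ξ):
  M: 273.9 − 1(135.6) − 1(46.77) = 91.48
  V: 0 + 1(135.6) = 135.6
  U: 0 + 2(46.77) = 93.55

ξ₂ = 46.8 mol/min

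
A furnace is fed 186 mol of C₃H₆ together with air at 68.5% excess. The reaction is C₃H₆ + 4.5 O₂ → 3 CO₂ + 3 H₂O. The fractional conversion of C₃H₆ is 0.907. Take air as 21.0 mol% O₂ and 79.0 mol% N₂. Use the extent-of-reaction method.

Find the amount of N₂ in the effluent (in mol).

5310 mol

Stoichiometric O₂ = 4.5 × 186 = 837 mol; O₂ fed = 837 × 1.685 = 1410 mol.
N₂ fed = 1410 × 79/21 = 5306 mol.
Fuel reacted = 0.907 × 186 → ξ = 168.7 mol.
Outlet (n = n₀ + ν ξ):
  C₃H₆: 186 − 1(168.7) = 17.3
  O₂: 1410 − 4.5(168.7) = 651.2
  N₂: 5306 (inert)
  CO₂: 0 + 3(168.7) = 506.1
  H₂O: 0 + 3(168.7) = 506.1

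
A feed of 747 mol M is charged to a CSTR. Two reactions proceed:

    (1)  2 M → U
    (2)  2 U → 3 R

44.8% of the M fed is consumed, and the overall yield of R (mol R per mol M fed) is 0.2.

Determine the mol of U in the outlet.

67.7 mol

Conversion of M: M consumed = 2ξ₁ = 0.448 × 747 → ξ₁ = 167.3 mol.
Yield of R: 3ξ₂ / 747 = 0.2 → ξ₂ = 49.8 mol.
Outlet amounts (n = n₀ + Σ ν·ξ):
  M: 747 − 2(167.3) = 412.3
  U: 0 + 1(167.3) − 2(49.8) = 67.73
  R: 0 + 3(49.8) = 149.4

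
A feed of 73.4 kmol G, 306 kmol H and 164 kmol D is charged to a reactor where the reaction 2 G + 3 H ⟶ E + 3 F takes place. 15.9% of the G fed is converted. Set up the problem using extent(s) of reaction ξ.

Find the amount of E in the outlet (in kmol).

5.84 kmol

G reacted = 0.159 × 73.4 = 11.67 kmol; ν_G = −2, so ξ = 11.67/2 = 5.835 kmol.
Outlet amounts (n = n₀ + ν ξ):
  G: 73.4 − 2(5.835) = 61.73
  H: 306 − 3(5.835) = 288.5
  E: 0 + 1(5.835) = 5.835
  F: 0 + 3(5.835) = 17.51
  D: 164 (inert)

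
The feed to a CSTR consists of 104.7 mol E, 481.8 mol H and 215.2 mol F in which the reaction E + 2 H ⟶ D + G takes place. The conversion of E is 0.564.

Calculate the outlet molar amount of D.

E reacted = 0.564 × 104.7 = 59.05 mol; ν_E = −1, so ξ = 59.05/1 = 59.05 mol.
Outlet amounts (n = n₀ + ν ξ):
  E: 104.7 − 1(59.05) = 45.65
  H: 481.8 − 2(59.05) = 363.7
  D: 0 + 1(59.05) = 59.05
  G: 0 + 1(59.05) = 59.05
  F: 215.2 (inert)

59.1 mol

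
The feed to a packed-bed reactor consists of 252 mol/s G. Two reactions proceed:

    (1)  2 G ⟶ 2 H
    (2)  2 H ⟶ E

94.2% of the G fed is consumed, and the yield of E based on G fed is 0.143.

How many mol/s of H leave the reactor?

165 mol/s

Conversion of G: G consumed = 2ξ₁ = 0.942 × 252 → ξ₁ = 118.7 mol/s.
Yield of E: 1ξ₂ / 252 = 0.143 → ξ₂ = 36.04 mol/s.
Outlet amounts (n = n₀ + Σ ν·ξ):
  G: 252 − 2(118.7) = 14.62
  H: 0 + 2(118.7) − 2(36.04) = 165.3
  E: 0 + 1(36.04) = 36.04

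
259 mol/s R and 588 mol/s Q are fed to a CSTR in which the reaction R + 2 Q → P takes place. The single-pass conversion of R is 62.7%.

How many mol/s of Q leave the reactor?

R reacted = 0.627 × 259 = 162.4 mol/s; ν_R = −1, so ξ = 162.4/1 = 162.4 mol/s.
Outlet amounts (n = n₀ + ν ξ):
  R: 259 − 1(162.4) = 96.61
  Q: 588 − 2(162.4) = 263.2
  P: 0 + 1(162.4) = 162.4

263 mol/s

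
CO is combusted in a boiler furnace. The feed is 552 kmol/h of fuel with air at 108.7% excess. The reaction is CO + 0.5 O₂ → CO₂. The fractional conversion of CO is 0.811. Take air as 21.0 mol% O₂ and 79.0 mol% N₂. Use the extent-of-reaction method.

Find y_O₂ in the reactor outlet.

Stoichiometric O₂ = 0.5 × 552 = 276 kmol/h; O₂ fed = 276 × 2.087 = 576 kmol/h.
N₂ fed = 576 × 79/21 = 2167 kmol/h.
Fuel reacted = 0.811 × 552 → ξ = 447.7 kmol/h.
Outlet (n = n₀ + ν ξ):
  CO: 552 − 1(447.7) = 104.3
  O₂: 576 − 0.5(447.7) = 352.2
  N₂: 2167 (inert)
  CO₂: 0 + 1(447.7) = 447.7
Total out = 3071 kmol/h; y_O₂ = 352.2 / 3071 = 0.1147.

0.115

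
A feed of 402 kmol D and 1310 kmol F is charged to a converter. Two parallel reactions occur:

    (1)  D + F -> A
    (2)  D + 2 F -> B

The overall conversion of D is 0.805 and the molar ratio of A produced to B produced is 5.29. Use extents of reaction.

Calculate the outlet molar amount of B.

51.4 kmol

Conversion of D: D consumed = 0.805 × 402 = 323.6 kmol = 1ξ₁ + 1ξ₂.
Selectivity: 1ξ₁ / (1ξ₂) = 5.29 → ξ₁ = 5.29 ξ₂.
Substitute: (1·5.29 + 1) ξ₂ = 323.6 → ξ₂ = 51.45 kmol, ξ₁ = 272.2 kmol.
Outlet amounts (n = n₀ + Σ ν·ξ):
  D: 402 − 1(272.2) − 1(51.45) = 78.39
  F: 1310 − 1(272.2) − 2(51.45) = 934.9
  A: 0 + 1(272.2) = 272.2
  B: 0 + 1(51.45) = 51.45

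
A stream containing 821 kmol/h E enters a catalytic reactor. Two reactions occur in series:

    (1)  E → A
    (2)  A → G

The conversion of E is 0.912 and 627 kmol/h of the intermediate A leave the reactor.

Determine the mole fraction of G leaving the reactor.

Conversion of E: E consumed = 1ξ₁ = 0.912 × 821 → ξ₁ = 748.8 kmol/h.
A balance: n_A = 0 + 1ξ₁ − 1ξ₂ = 627 → ξ₂ = (1·748.8 − 627)/1 = 121.8 kmol/h.
Outlet amounts (n = n₀ + Σ ν·ξ):
  E: 821 − 1(748.8) = 72.25
  A: 0 + 1(748.8) − 1(121.8) = 627
  G: 0 + 1(121.8) = 121.8
Total out = 821 kmol/h; y_G = 121.8 / 821 = 0.1483.

0.148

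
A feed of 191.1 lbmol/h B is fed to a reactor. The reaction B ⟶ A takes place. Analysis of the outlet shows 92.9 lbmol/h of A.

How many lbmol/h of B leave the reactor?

98.2 lbmol/h

For A: n = n₀ + 1ξ → 92.9 = 0 + 1ξ, giving ξ = 92.9 lbmol/h.
Outlet amounts (n = n₀ + ν ξ):
  B: 191.1 − 1(92.9) = 98.2
  A: 0 + 1(92.9) = 92.9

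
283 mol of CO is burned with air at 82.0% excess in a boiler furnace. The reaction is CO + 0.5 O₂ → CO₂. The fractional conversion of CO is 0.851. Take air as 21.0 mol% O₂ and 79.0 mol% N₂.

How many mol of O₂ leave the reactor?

Stoichiometric O₂ = 0.5 × 283 = 141.5 mol; O₂ fed = 141.5 × 1.820 = 257.5 mol.
N₂ fed = 257.5 × 79/21 = 968.8 mol.
Fuel reacted = 0.851 × 283 → ξ = 240.8 mol.
Outlet (n = n₀ + ν ξ):
  CO: 283 − 1(240.8) = 42.17
  O₂: 257.5 − 0.5(240.8) = 137.1
  N₂: 968.8 (inert)
  CO₂: 0 + 1(240.8) = 240.8

137 mol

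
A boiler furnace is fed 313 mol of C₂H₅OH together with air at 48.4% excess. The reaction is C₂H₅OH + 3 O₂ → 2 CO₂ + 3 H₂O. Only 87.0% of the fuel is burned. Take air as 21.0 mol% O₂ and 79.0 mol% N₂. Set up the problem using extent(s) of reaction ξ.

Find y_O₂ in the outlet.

Stoichiometric O₂ = 3 × 313 = 939 mol; O₂ fed = 939 × 1.484 = 1393 mol.
N₂ fed = 1393 × 79/21 = 5242 mol.
Fuel reacted = 0.87 × 313 → ξ = 272.3 mol.
Outlet (n = n₀ + ν ξ):
  C₂H₅OH: 313 − 1(272.3) = 40.69
  O₂: 1393 − 3(272.3) = 576.5
  N₂: 5242 (inert)
  CO₂: 0 + 2(272.3) = 544.6
  H₂O: 0 + 3(272.3) = 816.9
Total out = 7221 mol; y_O₂ = 576.5 / 7221 = 0.07984.

0.0798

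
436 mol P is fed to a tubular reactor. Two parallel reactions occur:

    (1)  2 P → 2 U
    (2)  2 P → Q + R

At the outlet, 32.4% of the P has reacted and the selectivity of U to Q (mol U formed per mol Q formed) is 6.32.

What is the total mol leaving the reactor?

436 mol

Conversion of P: P consumed = 0.324 × 436 = 141.3 mol = 2ξ₁ + 2ξ₂.
Selectivity: 2ξ₁ / (1ξ₂) = 6.32 → ξ₁ = 3.16 ξ₂.
Substitute: (2·3.16 + 2) ξ₂ = 141.3 → ξ₂ = 16.98 mol, ξ₁ = 53.65 mol.
Outlet amounts (n = n₀ + Σ ν·ξ):
  P: 436 − 2(53.65) − 2(16.98) = 294.7
  U: 0 + 2(53.65) = 107.3
  Q: 0 + 1(16.98) = 16.98
  R: 0 + 1(16.98) = 16.98
Total out = 294.7 + 107.3 + 16.98 + 16.98 = 436 mol.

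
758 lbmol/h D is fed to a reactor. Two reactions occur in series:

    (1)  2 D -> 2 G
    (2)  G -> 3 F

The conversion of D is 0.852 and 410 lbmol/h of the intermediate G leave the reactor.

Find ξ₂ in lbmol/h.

ξ₂ = 236 lbmol/h

Conversion of D: D consumed = 2ξ₁ = 0.852 × 758 → ξ₁ = 322.9 lbmol/h.
G balance: n_G = 0 + 2ξ₁ − 1ξ₂ = 410 → ξ₂ = (2·322.9 − 410)/1 = 235.8 lbmol/h.
Outlet amounts (n = n₀ + Σ ν·ξ):
  D: 758 − 2(322.9) = 112.2
  G: 0 + 2(322.9) − 1(235.8) = 410
  F: 0 + 3(235.8) = 707.4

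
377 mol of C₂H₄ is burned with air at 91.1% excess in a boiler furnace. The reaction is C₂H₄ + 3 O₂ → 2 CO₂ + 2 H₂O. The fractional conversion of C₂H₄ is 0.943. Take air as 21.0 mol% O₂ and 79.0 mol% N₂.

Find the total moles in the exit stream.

10700 mol

Stoichiometric O₂ = 3 × 377 = 1131 mol; O₂ fed = 1131 × 1.911 = 2161 mol.
N₂ fed = 2161 × 79/21 = 8131 mol.
Fuel reacted = 0.943 × 377 → ξ = 355.5 mol.
Outlet (n = n₀ + ν ξ):
  C₂H₄: 377 − 1(355.5) = 21.49
  O₂: 2161 − 3(355.5) = 1095
  N₂: 8131 (inert)
  CO₂: 0 + 2(355.5) = 711
  H₂O: 0 + 2(355.5) = 711
Total out = 21.49 + 1095 + 8131 + 711 + 711 = 10670 mol.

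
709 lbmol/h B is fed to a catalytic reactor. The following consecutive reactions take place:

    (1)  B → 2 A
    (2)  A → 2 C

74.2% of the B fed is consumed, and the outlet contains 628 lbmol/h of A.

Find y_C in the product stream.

0.511

Conversion of B: B consumed = 1ξ₁ = 0.742 × 709 → ξ₁ = 526.1 lbmol/h.
A balance: n_A = 0 + 2ξ₁ − 1ξ₂ = 628 → ξ₂ = (2·526.1 − 628)/1 = 424.2 lbmol/h.
Outlet amounts (n = n₀ + Σ ν·ξ):
  B: 709 − 1(526.1) = 182.9
  A: 0 + 2(526.1) − 1(424.2) = 628
  C: 0 + 2(424.2) = 848.3
Total out = 1659 lbmol/h; y_C = 848.3 / 1659 = 0.5113.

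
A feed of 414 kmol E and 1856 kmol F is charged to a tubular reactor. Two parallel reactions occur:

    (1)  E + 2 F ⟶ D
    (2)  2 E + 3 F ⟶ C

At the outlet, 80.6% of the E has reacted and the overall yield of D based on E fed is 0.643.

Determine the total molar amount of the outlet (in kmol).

1600 kmol

Yield of D: 1ξ₁ / 414 = 0.643 → ξ₁ = 266.2 kmol.
Conversion of E: 1ξ₁ + 2ξ₂ = 0.806 × 414 = 333.7 → ξ₂ = 33.74 kmol.
Outlet amounts (n = n₀ + Σ ν·ξ):
  E: 414 − 1(266.2) − 2(33.74) = 80.32
  F: 1856 − 2(266.2) − 3(33.74) = 1222
  D: 0 + 1(266.2) = 266.2
  C: 0 + 1(33.74) = 33.74
Total out = 80.32 + 1222 + 266.2 + 33.74 = 1603 kmol.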